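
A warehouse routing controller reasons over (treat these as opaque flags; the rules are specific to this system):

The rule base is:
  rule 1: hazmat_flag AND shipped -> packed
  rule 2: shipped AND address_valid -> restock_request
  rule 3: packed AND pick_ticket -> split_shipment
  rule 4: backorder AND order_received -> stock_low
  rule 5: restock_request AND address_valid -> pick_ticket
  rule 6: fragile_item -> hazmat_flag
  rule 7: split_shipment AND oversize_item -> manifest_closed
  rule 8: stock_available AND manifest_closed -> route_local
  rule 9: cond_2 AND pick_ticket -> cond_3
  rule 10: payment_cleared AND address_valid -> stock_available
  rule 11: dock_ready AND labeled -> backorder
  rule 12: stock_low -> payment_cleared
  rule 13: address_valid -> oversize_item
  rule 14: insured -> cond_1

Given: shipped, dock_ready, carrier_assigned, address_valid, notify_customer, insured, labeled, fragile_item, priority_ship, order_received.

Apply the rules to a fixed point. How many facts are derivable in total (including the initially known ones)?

23

Round 1: rule 2 [shipped AND address_valid -> restock_request]; rule 6 [fragile_item -> hazmat_flag]; rule 11 [dock_ready AND labeled -> backorder]; rule 13 [address_valid -> oversize_item]; rule 14 [insured -> cond_1]. Adds restock_request, hazmat_flag, backorder, oversize_item, cond_1.
Round 2: rule 1 [hazmat_flag AND shipped -> packed]; rule 4 [backorder AND order_received -> stock_low]; rule 5 [restock_request AND address_valid -> pick_ticket]. Adds packed, stock_low, pick_ticket.
Round 3: rule 3 [packed AND pick_ticket -> split_shipment]; rule 12 [stock_low -> payment_cleared]. Adds split_shipment, payment_cleared.
Round 4: rule 7 [split_shipment AND oversize_item -> manifest_closed]; rule 10 [payment_cleared AND address_valid -> stock_available]. Adds manifest_closed, stock_available.
Round 5: rule 8 [stock_available AND manifest_closed -> route_local]. Adds route_local.
Closure: {address_valid, backorder, carrier_assigned, cond_1, dock_ready, fragile_item, hazmat_flag, insured, labeled, manifest_closed, notify_customer, order_received, oversize_item, packed, payment_cleared, pick_ticket, priority_ship, restock_request, route_local, shipped, split_shipment, stock_available, stock_low} — 23 facts.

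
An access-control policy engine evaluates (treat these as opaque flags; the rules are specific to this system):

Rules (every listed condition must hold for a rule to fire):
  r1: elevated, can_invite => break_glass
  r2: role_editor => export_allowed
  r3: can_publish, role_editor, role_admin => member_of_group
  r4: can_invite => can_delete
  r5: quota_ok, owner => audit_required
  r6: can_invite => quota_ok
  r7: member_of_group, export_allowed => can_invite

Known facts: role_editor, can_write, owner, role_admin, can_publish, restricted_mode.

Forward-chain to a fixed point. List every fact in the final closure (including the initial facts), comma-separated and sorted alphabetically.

[1] r2 [role_editor => export_allowed]; r3 [can_publish, role_editor, role_admin => member_of_group]. ⇒ new: export_allowed, member_of_group.
[2] r7 [member_of_group, export_allowed => can_invite]. ⇒ new: can_invite.
[3] r4 [can_invite => can_delete]; r6 [can_invite => quota_ok]. ⇒ new: can_delete, quota_ok.
[4] r5 [quota_ok, owner => audit_required]. ⇒ new: audit_required.

audit_required, can_delete, can_invite, can_publish, can_write, export_allowed, member_of_group, owner, quota_ok, restricted_mode, role_admin, role_editor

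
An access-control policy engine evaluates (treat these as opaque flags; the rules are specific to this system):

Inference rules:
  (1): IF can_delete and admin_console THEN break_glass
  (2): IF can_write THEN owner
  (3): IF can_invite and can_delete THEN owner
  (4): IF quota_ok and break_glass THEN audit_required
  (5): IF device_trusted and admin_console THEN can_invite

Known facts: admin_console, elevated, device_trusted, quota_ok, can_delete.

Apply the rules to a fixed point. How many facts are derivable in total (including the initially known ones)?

9

Round 1: (1) [IF can_delete and admin_console THEN break_glass]; (5) [IF device_trusted and admin_console THEN can_invite]. Adds break_glass, can_invite.
Round 2: (3) [IF can_invite and can_delete THEN owner]; (4) [IF quota_ok and break_glass THEN audit_required]. Adds owner, audit_required.
Closure: {admin_console, audit_required, break_glass, can_delete, can_invite, device_trusted, elevated, owner, quota_ok} — 9 facts.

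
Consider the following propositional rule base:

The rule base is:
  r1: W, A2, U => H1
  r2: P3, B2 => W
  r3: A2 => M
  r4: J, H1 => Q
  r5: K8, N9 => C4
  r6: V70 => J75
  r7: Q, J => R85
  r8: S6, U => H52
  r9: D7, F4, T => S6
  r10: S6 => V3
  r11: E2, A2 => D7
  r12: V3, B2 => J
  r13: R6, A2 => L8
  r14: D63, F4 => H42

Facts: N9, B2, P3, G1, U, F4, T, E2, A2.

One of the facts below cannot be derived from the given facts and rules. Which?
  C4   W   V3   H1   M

C4

Round 1: r2 [P3, B2 => W]; r3 [A2 => M]; r11 [E2, A2 => D7]. Adds W, M, D7.
Round 2: r1 [W, A2, U => H1]; r9 [D7, F4, T => S6]. Adds H1, S6.
Round 3: r8 [S6, U => H52]; r10 [S6 => V3]. Adds H52, V3.
Round 4: r12 [V3, B2 => J]. Adds J.
Round 5: r4 [J, H1 => Q]. Adds Q.
Round 6: r7 [Q, J => R85]. Adds R85.
Derived: V3 (round 3), W (round 1), H1 (round 2), M (round 1). C4 never appears in any round.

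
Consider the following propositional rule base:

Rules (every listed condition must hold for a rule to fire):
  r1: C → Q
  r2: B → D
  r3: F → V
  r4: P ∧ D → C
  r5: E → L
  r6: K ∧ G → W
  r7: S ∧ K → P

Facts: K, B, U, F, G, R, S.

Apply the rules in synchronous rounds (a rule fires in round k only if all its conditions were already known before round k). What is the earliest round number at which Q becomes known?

Round 1 fires r2, r3, r6, r7, giving D, V, W, P.
Round 2 fires r4, giving C.
Round 3 fires r1, giving Q.
Q first appears in round 3.

3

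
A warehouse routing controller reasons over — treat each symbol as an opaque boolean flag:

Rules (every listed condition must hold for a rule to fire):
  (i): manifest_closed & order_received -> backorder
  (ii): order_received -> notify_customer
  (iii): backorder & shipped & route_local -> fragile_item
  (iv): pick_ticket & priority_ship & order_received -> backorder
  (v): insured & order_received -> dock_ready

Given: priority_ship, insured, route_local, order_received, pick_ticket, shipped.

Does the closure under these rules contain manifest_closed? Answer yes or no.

[1] (ii) [order_received -> notify_customer]; (iv) [pick_ticket & priority_ship & order_received -> backorder]; (v) [insured & order_received -> dock_ready]. ⇒ new: notify_customer, backorder, dock_ready.
[2] (iii) [backorder & shipped & route_local -> fragile_item]. ⇒ new: fragile_item.
Fixed point reached. No rule has manifest_closed as a consequent, and it is not given.

no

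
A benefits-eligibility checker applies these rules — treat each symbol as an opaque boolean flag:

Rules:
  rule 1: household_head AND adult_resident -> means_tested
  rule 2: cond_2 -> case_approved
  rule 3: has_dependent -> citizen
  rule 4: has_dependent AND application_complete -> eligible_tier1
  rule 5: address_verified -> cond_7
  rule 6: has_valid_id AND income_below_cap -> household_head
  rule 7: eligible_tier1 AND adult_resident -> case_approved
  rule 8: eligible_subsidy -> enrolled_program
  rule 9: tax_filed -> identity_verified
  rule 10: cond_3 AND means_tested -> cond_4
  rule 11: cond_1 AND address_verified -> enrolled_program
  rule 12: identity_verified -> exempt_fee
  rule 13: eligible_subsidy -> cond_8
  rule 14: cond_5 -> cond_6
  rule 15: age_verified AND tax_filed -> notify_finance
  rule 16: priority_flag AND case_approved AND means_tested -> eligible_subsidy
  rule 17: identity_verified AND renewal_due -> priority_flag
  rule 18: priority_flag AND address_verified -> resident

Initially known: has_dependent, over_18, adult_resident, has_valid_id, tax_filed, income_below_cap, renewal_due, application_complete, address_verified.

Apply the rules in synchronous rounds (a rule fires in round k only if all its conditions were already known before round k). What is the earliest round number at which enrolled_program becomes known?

4

[1] rule 3 [has_dependent -> citizen]; rule 4 [has_dependent AND application_complete -> eligible_tier1]; rule 5 [address_verified -> cond_7]; rule 6 [has_valid_id AND income_below_cap -> household_head]; rule 9 [tax_filed -> identity_verified]. ⇒ new: citizen, eligible_tier1, cond_7, household_head, identity_verified.
[2] rule 1 [household_head AND adult_resident -> means_tested]; rule 7 [eligible_tier1 AND adult_resident -> case_approved]; rule 12 [identity_verified -> exempt_fee]; rule 17 [identity_verified AND renewal_due -> priority_flag]. ⇒ new: means_tested, case_approved, exempt_fee, priority_flag.
[3] rule 16 [priority_flag AND case_approved AND means_tested -> eligible_subsidy]; rule 18 [priority_flag AND address_verified -> resident]. ⇒ new: eligible_subsidy, resident.
[4] rule 8 [eligible_subsidy -> enrolled_program]; rule 13 [eligible_subsidy -> cond_8]. ⇒ new: enrolled_program, cond_8.
enrolled_program first appears in round 4.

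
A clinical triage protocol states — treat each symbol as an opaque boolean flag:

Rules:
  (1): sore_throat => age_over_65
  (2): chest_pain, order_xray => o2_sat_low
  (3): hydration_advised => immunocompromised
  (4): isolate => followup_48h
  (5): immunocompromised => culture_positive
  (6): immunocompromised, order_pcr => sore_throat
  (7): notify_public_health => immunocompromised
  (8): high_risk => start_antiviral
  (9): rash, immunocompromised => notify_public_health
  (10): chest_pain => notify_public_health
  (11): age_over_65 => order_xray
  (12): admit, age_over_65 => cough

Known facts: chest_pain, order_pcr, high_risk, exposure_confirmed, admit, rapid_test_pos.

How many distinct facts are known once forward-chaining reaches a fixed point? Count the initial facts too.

[1] (8) [high_risk => start_antiviral]; (10) [chest_pain => notify_public_health]. ⇒ new: start_antiviral, notify_public_health.
[2] (7) [notify_public_health => immunocompromised]. ⇒ new: immunocompromised.
[3] (5) [immunocompromised => culture_positive]; (6) [immunocompromised, order_pcr => sore_throat]. ⇒ new: culture_positive, sore_throat.
[4] (1) [sore_throat => age_over_65]. ⇒ new: age_over_65.
[5] (11) [age_over_65 => order_xray]; (12) [admit, age_over_65 => cough]. ⇒ new: order_xray, cough.
[6] (2) [chest_pain, order_xray => o2_sat_low]. ⇒ new: o2_sat_low.
Closure: {admit, age_over_65, chest_pain, cough, culture_positive, exposure_confirmed, high_risk, immunocompromised, notify_public_health, o2_sat_low, order_pcr, order_xray, rapid_test_pos, sore_throat, start_antiviral} — 15 facts.

15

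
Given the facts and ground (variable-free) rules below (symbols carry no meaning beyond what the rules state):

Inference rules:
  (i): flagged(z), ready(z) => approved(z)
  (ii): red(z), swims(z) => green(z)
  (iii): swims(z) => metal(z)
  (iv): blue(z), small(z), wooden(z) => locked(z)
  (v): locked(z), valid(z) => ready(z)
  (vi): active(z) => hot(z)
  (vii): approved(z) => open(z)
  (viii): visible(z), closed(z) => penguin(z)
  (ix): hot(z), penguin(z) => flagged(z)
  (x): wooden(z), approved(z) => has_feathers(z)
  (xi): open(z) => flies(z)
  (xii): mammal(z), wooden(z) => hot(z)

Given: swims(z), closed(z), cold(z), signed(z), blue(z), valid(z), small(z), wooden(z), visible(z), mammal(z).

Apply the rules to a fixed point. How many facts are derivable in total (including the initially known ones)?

Round 1: (iii) [swims(z) => metal(z)]; (iv) [blue(z), small(z), wooden(z) => locked(z)]; (viii) [visible(z), closed(z) => penguin(z)]; (xii) [mammal(z), wooden(z) => hot(z)]. New: metal(z), locked(z), penguin(z), hot(z).
Round 2: (v) [locked(z), valid(z) => ready(z)]; (ix) [hot(z), penguin(z) => flagged(z)]. New: ready(z), flagged(z).
Round 3: (i) [flagged(z), ready(z) => approved(z)]. New: approved(z).
Round 4: (vii) [approved(z) => open(z)]; (x) [wooden(z), approved(z) => has_feathers(z)]. New: open(z), has_feathers(z).
Round 5: (xi) [open(z) => flies(z)]. New: flies(z).
Closure: {approved(z), blue(z), closed(z), cold(z), flagged(z), flies(z), has_feathers(z), hot(z), locked(z), mammal(z), metal(z), open(z), penguin(z), ready(z), signed(z), small(z), swims(z), valid(z), visible(z), wooden(z)} — 20 facts.

20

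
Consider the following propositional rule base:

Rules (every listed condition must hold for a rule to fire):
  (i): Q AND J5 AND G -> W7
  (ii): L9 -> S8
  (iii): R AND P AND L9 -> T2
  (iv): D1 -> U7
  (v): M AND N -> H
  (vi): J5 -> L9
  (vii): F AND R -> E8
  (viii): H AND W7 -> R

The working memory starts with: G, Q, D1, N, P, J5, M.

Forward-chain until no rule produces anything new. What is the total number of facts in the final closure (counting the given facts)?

[1] (i) [Q AND J5 AND G -> W7]; (iv) [D1 -> U7]; (v) [M AND N -> H]; (vi) [J5 -> L9]. ⇒ new: W7, U7, H, L9.
[2] (ii) [L9 -> S8]; (viii) [H AND W7 -> R]. ⇒ new: S8, R.
[3] (iii) [R AND P AND L9 -> T2]. ⇒ new: T2.
Closure: {D1, G, H, J5, L9, M, N, P, Q, R, S8, T2, U7, W7} — 14 facts.

14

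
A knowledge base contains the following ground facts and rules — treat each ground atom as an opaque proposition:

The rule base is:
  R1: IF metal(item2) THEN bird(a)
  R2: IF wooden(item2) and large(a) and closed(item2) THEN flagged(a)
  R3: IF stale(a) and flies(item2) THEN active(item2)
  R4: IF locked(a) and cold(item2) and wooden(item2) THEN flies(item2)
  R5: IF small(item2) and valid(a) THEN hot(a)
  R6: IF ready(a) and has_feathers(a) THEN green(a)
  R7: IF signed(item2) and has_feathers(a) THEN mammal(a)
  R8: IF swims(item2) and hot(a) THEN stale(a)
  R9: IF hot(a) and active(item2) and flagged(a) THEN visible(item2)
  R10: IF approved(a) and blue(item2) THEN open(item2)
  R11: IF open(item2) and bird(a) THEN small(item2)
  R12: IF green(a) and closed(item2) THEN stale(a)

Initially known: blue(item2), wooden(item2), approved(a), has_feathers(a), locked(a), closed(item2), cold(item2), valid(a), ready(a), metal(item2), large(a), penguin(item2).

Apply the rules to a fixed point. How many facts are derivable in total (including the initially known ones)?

Round 1 — R1, R2, R4, R6, R10, derive bird(a), flagged(a), flies(item2), green(a), open(item2).
Round 2 — R11, R12, derive small(item2), stale(a).
Round 3 — R3, R5, derive active(item2), hot(a).
Round 4 — R9, derive visible(item2).
Closure: {active(item2), approved(a), bird(a), blue(item2), closed(item2), cold(item2), flagged(a), flies(item2), green(a), has_feathers(a), hot(a), large(a), locked(a), metal(item2), open(item2), penguin(item2), ready(a), small(item2), stale(a), valid(a), visible(item2), wooden(item2)} — 22 facts.

22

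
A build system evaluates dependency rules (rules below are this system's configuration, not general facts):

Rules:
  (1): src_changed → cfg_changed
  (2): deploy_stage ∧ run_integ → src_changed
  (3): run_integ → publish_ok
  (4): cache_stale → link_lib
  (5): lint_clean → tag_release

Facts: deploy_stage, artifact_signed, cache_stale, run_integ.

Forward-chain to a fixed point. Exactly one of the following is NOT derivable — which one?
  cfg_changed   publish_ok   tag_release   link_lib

Round 1: (2) [deploy_stage ∧ run_integ → src_changed]; (3) [run_integ → publish_ok]; (4) [cache_stale → link_lib]. New: src_changed, publish_ok, link_lib.
Round 2: (1) [src_changed → cfg_changed]. New: cfg_changed.
Derived: publish_ok (round 1), link_lib (round 1), cfg_changed (round 2). tag_release never appears in any round.

tag_release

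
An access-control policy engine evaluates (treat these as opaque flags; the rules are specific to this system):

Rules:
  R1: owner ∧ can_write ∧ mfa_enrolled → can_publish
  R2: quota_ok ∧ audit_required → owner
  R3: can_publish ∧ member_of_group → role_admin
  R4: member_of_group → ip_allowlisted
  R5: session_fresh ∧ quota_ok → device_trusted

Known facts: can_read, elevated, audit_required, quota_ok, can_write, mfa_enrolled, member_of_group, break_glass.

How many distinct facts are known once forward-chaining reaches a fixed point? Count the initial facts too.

12

Round 1 fires R2, R4, giving owner, ip_allowlisted.
Round 2 fires R1, giving can_publish.
Round 3 fires R3, giving role_admin.
Closure: {audit_required, break_glass, can_publish, can_read, can_write, elevated, ip_allowlisted, member_of_group, mfa_enrolled, owner, quota_ok, role_admin} — 12 facts.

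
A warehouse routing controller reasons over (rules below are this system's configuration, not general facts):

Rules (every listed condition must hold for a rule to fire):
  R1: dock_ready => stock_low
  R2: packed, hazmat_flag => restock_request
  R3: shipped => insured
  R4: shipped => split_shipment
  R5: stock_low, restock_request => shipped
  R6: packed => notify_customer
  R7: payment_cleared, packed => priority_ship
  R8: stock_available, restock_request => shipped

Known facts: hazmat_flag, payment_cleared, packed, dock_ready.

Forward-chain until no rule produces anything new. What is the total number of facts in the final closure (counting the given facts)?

Round 1 fires R1, R2, R6, R7, giving stock_low, restock_request, notify_customer, priority_ship.
Round 2 fires R5, giving shipped.
Round 3 fires R3, R4, giving insured, split_shipment.
Closure: {dock_ready, hazmat_flag, insured, notify_customer, packed, payment_cleared, priority_ship, restock_request, shipped, split_shipment, stock_low} — 11 facts.

11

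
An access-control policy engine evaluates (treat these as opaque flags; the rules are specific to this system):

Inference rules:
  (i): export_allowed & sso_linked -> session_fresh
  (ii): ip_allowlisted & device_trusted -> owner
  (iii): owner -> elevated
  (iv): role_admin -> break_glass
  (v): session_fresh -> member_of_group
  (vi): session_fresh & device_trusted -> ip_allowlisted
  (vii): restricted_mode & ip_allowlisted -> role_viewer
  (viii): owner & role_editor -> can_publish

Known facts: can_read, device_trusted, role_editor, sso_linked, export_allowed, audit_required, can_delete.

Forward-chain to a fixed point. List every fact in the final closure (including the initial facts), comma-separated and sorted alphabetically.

audit_required, can_delete, can_publish, can_read, device_trusted, elevated, export_allowed, ip_allowlisted, member_of_group, owner, role_editor, session_fresh, sso_linked

Round 1: (i) [export_allowed & sso_linked -> session_fresh]. New: session_fresh.
Round 2: (v) [session_fresh -> member_of_group]; (vi) [session_fresh & device_trusted -> ip_allowlisted]. New: member_of_group, ip_allowlisted.
Round 3: (ii) [ip_allowlisted & device_trusted -> owner]. New: owner.
Round 4: (iii) [owner -> elevated]; (viii) [owner & role_editor -> can_publish]. New: elevated, can_publish.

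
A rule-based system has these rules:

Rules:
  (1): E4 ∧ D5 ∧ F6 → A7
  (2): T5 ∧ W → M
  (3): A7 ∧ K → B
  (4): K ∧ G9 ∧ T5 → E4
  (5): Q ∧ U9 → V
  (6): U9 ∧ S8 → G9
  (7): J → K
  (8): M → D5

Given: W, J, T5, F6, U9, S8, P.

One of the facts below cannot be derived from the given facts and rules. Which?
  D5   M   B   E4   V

Round 1 — (2), (6), (7), derive M, G9, K.
Round 2 — (4), (8), derive E4, D5.
Round 3 — (1), derive A7.
Round 4 — (3), derive B.
Derived: B (round 4), E4 (round 2), D5 (round 2), M (round 1). V never appears in any round.

V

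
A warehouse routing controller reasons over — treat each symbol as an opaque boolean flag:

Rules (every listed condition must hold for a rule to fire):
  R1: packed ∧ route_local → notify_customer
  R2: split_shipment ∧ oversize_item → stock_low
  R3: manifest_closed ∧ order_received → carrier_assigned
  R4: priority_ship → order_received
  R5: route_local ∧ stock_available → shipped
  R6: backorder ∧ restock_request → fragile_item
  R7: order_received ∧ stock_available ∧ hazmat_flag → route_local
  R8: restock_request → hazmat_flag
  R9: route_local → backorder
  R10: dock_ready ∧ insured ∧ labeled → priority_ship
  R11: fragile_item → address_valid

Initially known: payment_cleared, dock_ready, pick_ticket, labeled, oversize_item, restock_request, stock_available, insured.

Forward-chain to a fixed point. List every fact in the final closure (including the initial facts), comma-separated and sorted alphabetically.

[1] R8 [restock_request → hazmat_flag]; R10 [dock_ready ∧ insured ∧ labeled → priority_ship]. ⇒ new: hazmat_flag, priority_ship.
[2] R4 [priority_ship → order_received]. ⇒ new: order_received.
[3] R7 [order_received ∧ stock_available ∧ hazmat_flag → route_local]. ⇒ new: route_local.
[4] R5 [route_local ∧ stock_available → shipped]; R9 [route_local → backorder]. ⇒ new: shipped, backorder.
[5] R6 [backorder ∧ restock_request → fragile_item]. ⇒ new: fragile_item.
[6] R11 [fragile_item → address_valid]. ⇒ new: address_valid.

address_valid, backorder, dock_ready, fragile_item, hazmat_flag, insured, labeled, order_received, oversize_item, payment_cleared, pick_ticket, priority_ship, restock_request, route_local, shipped, stock_available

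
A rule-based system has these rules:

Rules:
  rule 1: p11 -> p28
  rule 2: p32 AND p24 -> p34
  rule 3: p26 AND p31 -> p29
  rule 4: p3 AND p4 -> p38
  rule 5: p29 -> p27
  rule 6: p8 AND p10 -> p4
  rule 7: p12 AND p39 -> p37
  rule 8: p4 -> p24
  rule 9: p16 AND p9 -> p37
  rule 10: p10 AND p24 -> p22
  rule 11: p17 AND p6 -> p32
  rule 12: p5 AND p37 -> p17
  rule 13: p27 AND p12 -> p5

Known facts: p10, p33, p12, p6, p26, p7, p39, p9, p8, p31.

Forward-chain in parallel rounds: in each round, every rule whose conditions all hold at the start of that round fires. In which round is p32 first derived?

5

Round 1: rule 3 [p26 AND p31 -> p29]; rule 6 [p8 AND p10 -> p4]; rule 7 [p12 AND p39 -> p37]. Adds p29, p4, p37.
Round 2: rule 5 [p29 -> p27]; rule 8 [p4 -> p24]. Adds p27, p24.
Round 3: rule 10 [p10 AND p24 -> p22]; rule 13 [p27 AND p12 -> p5]. Adds p22, p5.
Round 4: rule 12 [p5 AND p37 -> p17]. Adds p17.
Round 5: rule 11 [p17 AND p6 -> p32]. Adds p32.
p32 first appears in round 5.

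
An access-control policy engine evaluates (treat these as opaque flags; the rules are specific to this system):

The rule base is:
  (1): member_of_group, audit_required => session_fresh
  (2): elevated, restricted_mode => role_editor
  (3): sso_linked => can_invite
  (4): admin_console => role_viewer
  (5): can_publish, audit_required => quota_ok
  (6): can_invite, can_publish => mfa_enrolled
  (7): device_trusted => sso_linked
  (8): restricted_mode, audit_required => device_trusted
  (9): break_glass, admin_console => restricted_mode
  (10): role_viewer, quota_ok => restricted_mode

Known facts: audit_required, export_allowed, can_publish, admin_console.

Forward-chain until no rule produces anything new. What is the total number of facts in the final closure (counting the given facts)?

11

Round 1: (4) [admin_console => role_viewer]; (5) [can_publish, audit_required => quota_ok]. New: role_viewer, quota_ok.
Round 2: (10) [role_viewer, quota_ok => restricted_mode]. New: restricted_mode.
Round 3: (8) [restricted_mode, audit_required => device_trusted]. New: device_trusted.
Round 4: (7) [device_trusted => sso_linked]. New: sso_linked.
Round 5: (3) [sso_linked => can_invite]. New: can_invite.
Round 6: (6) [can_invite, can_publish => mfa_enrolled]. New: mfa_enrolled.
Closure: {admin_console, audit_required, can_invite, can_publish, device_trusted, export_allowed, mfa_enrolled, quota_ok, restricted_mode, role_viewer, sso_linked} — 11 facts.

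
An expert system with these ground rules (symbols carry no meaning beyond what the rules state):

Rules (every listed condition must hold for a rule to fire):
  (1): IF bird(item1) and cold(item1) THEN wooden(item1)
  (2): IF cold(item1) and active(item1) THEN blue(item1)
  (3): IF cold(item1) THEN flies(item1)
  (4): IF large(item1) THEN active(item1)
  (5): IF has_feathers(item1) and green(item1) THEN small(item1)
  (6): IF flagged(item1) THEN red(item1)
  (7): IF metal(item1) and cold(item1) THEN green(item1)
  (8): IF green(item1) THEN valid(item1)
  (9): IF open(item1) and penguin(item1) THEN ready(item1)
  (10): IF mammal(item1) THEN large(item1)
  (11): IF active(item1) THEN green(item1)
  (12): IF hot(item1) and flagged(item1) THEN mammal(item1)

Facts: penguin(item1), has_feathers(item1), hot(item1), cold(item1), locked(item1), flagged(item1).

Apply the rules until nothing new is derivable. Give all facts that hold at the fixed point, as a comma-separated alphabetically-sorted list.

Round 1 — (3), (6), (12), derive flies(item1), red(item1), mammal(item1).
Round 2 — (10), derive large(item1).
Round 3 — (4), derive active(item1).
Round 4 — (2), (11), derive blue(item1), green(item1).
Round 5 — (5), (8), derive small(item1), valid(item1).

active(item1), blue(item1), cold(item1), flagged(item1), flies(item1), green(item1), has_feathers(item1), hot(item1), large(item1), locked(item1), mammal(item1), penguin(item1), red(item1), small(item1), valid(item1)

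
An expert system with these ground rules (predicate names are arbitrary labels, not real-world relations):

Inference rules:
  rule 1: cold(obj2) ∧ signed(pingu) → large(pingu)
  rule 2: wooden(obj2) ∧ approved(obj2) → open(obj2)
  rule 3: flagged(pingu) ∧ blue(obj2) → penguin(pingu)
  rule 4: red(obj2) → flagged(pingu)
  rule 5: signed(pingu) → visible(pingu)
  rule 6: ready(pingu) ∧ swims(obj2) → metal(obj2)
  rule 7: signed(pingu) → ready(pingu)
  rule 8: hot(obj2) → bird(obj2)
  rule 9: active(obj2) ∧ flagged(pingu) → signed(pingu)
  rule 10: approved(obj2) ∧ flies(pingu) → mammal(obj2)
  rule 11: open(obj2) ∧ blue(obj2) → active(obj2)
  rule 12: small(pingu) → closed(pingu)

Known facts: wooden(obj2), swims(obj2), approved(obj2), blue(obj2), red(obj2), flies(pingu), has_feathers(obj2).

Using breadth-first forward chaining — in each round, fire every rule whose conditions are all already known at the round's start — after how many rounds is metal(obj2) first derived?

5

[1] rule 2 [wooden(obj2) ∧ approved(obj2) → open(obj2)]; rule 4 [red(obj2) → flagged(pingu)]; rule 10 [approved(obj2) ∧ flies(pingu) → mammal(obj2)]. ⇒ new: open(obj2), flagged(pingu), mammal(obj2).
[2] rule 3 [flagged(pingu) ∧ blue(obj2) → penguin(pingu)]; rule 11 [open(obj2) ∧ blue(obj2) → active(obj2)]. ⇒ new: penguin(pingu), active(obj2).
[3] rule 9 [active(obj2) ∧ flagged(pingu) → signed(pingu)]. ⇒ new: signed(pingu).
[4] rule 5 [signed(pingu) → visible(pingu)]; rule 7 [signed(pingu) → ready(pingu)]. ⇒ new: visible(pingu), ready(pingu).
[5] rule 6 [ready(pingu) ∧ swims(obj2) → metal(obj2)]. ⇒ new: metal(obj2).
metal(obj2) first appears in round 5.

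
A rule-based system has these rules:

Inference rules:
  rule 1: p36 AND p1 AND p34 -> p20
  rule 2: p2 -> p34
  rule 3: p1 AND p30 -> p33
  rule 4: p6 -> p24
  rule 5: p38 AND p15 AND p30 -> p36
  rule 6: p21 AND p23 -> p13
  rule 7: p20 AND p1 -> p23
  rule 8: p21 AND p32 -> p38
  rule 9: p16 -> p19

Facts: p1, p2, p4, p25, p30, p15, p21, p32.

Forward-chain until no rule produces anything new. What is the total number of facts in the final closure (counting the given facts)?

Round 1: rule 2 [p2 -> p34]; rule 3 [p1 AND p30 -> p33]; rule 8 [p21 AND p32 -> p38]. New: p34, p33, p38.
Round 2: rule 5 [p38 AND p15 AND p30 -> p36]. New: p36.
Round 3: rule 1 [p36 AND p1 AND p34 -> p20]. New: p20.
Round 4: rule 7 [p20 AND p1 -> p23]. New: p23.
Round 5: rule 6 [p21 AND p23 -> p13]. New: p13.
Closure: {p1, p13, p15, p2, p20, p21, p23, p25, p30, p32, p33, p34, p36, p38, p4} — 15 facts.

15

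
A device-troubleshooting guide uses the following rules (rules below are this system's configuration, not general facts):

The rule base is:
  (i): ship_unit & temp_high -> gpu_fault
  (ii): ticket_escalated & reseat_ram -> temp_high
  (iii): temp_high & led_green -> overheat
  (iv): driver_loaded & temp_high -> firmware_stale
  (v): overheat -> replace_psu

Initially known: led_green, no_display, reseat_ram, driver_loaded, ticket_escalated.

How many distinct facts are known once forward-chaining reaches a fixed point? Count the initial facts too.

Round 1 — (ii), derive temp_high.
Round 2 — (iii), (iv), derive overheat, firmware_stale.
Round 3 — (v), derive replace_psu.
Closure: {driver_loaded, firmware_stale, led_green, no_display, overheat, replace_psu, reseat_ram, temp_high, ticket_escalated} — 9 facts.

9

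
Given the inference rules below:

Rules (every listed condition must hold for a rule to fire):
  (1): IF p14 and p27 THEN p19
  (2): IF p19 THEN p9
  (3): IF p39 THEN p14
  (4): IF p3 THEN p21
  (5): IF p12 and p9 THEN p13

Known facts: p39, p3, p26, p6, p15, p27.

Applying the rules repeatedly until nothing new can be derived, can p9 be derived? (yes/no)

Round 1 fires (3), (4), giving p14, p21.
Round 2 fires (1), giving p19.
Round 3 fires (2), giving p9.
p9 appears in round 3, so it is derivable.

yes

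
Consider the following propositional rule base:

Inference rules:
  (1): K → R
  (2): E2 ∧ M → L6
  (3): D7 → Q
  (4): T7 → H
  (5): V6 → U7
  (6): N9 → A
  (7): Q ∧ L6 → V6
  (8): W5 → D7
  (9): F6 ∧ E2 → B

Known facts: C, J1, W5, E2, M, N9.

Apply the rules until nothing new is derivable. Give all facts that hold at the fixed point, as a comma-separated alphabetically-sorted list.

Round 1: (2) [E2 ∧ M → L6]; (6) [N9 → A]; (8) [W5 → D7]. Adds L6, A, D7.
Round 2: (3) [D7 → Q]. Adds Q.
Round 3: (7) [Q ∧ L6 → V6]. Adds V6.
Round 4: (5) [V6 → U7]. Adds U7.

A, C, D7, E2, J1, L6, M, N9, Q, U7, V6, W5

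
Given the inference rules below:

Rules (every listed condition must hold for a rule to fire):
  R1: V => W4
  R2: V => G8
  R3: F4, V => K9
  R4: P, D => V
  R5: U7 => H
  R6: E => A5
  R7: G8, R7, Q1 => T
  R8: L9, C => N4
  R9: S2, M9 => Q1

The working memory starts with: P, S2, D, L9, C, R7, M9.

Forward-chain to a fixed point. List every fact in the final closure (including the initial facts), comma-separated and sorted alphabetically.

C, D, G8, L9, M9, N4, P, Q1, R7, S2, T, V, W4

[1] R4 [P, D => V]; R8 [L9, C => N4]; R9 [S2, M9 => Q1]. ⇒ new: V, N4, Q1.
[2] R1 [V => W4]; R2 [V => G8]. ⇒ new: W4, G8.
[3] R7 [G8, R7, Q1 => T]. ⇒ new: T.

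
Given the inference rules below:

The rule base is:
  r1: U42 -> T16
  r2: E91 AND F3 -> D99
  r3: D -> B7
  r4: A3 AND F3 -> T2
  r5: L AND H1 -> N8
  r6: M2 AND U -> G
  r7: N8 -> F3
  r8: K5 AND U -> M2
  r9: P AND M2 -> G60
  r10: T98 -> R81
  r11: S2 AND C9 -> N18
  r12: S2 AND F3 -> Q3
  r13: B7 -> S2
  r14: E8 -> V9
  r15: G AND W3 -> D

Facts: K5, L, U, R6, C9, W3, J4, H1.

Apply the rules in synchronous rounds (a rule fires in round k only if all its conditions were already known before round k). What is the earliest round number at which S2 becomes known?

5

Round 1 fires r5, r8, giving N8, M2.
Round 2 fires r6, r7, giving G, F3.
Round 3 fires r15, giving D.
Round 4 fires r3, giving B7.
Round 5 fires r13, giving S2.
S2 first appears in round 5.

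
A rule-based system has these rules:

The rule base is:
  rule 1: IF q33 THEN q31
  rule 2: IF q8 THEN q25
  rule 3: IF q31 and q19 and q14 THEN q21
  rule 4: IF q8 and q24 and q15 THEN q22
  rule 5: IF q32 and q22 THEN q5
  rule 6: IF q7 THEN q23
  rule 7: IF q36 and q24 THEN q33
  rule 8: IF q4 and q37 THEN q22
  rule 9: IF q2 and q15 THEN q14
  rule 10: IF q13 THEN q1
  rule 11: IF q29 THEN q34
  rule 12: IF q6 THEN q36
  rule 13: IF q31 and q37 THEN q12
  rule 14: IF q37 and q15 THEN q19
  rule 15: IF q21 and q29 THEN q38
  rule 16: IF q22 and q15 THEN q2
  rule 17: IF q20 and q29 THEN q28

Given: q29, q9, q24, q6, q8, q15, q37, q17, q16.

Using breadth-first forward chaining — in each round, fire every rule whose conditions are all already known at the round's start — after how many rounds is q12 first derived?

4

Round 1 fires rule 2, rule 4, rule 11, rule 12, rule 14, giving q25, q22, q34, q36, q19.
Round 2 fires rule 7, rule 16, giving q33, q2.
Round 3 fires rule 1, rule 9, giving q31, q14.
Round 4 fires rule 3, rule 13, giving q21, q12.
q12 first appears in round 4.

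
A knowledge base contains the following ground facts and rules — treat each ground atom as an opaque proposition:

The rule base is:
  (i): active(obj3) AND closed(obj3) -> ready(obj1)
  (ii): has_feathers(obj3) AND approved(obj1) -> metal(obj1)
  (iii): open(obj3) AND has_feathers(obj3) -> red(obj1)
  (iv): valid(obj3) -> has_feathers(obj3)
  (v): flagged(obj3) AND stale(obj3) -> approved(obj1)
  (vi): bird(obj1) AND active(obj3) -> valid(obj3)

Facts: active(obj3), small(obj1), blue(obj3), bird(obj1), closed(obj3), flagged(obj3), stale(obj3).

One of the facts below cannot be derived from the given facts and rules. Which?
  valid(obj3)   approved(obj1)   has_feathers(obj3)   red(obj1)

Round 1 — (i), (v), (vi), derive ready(obj1), approved(obj1), valid(obj3).
Round 2 — (iv), derive has_feathers(obj3).
Round 3 — (ii), derive metal(obj1).
Derived: valid(obj3) (round 1), approved(obj1) (round 1), has_feathers(obj3) (round 2). red(obj1) never appears in any round.

red(obj1)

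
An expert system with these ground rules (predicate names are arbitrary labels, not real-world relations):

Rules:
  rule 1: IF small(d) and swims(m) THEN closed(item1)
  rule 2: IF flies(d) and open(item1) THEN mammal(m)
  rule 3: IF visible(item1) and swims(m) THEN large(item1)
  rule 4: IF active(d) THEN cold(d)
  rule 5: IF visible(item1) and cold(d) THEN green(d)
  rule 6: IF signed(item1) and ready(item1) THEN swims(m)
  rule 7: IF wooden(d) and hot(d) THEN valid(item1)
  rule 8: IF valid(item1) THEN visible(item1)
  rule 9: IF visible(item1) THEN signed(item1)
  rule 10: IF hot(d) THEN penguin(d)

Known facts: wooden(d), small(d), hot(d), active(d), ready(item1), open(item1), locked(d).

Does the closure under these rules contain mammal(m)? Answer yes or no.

Round 1: rule 4 [IF active(d) THEN cold(d)]; rule 7 [IF wooden(d) and hot(d) THEN valid(item1)]; rule 10 [IF hot(d) THEN penguin(d)]. Adds cold(d), valid(item1), penguin(d).
Round 2: rule 8 [IF valid(item1) THEN visible(item1)]. Adds visible(item1).
Round 3: rule 5 [IF visible(item1) and cold(d) THEN green(d)]; rule 9 [IF visible(item1) THEN signed(item1)]. Adds green(d), signed(item1).
Round 4: rule 6 [IF signed(item1) and ready(item1) THEN swims(m)]. Adds swims(m).
Round 5: rule 1 [IF small(d) and swims(m) THEN closed(item1)]; rule 3 [IF visible(item1) and swims(m) THEN large(item1)]. Adds closed(item1), large(item1).
Fixed point reached. mammal(m) is concluded only by rule 2; rule 2 needs flies(d) (never derived).

no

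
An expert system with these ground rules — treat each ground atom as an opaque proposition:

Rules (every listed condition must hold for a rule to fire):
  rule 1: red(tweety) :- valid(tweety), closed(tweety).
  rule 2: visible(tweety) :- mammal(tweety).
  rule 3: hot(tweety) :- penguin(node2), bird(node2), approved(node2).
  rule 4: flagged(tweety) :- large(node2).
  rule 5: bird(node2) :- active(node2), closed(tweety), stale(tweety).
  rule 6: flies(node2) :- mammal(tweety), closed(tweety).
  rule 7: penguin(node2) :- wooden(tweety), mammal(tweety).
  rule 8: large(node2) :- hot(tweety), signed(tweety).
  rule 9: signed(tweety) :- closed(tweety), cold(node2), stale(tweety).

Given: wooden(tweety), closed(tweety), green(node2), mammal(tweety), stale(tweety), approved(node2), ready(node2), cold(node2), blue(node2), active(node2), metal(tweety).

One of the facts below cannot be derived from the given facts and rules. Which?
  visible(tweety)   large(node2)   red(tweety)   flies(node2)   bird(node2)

Round 1: rule 2 [visible(tweety) :- mammal(tweety).]; rule 5 [bird(node2) :- active(node2), closed(tweety), stale(tweety).]; rule 6 [flies(node2) :- mammal(tweety), closed(tweety).]; rule 7 [penguin(node2) :- wooden(tweety), mammal(tweety).]; rule 9 [signed(tweety) :- closed(tweety), cold(node2), stale(tweety).]. New: visible(tweety), bird(node2), flies(node2), penguin(node2), signed(tweety).
Round 2: rule 3 [hot(tweety) :- penguin(node2), bird(node2), approved(node2).]. New: hot(tweety).
Round 3: rule 8 [large(node2) :- hot(tweety), signed(tweety).]. New: large(node2).
Round 4: rule 4 [flagged(tweety) :- large(node2).]. New: flagged(tweety).
Derived: flies(node2) (round 1), bird(node2) (round 1), large(node2) (round 3), visible(tweety) (round 1). red(tweety) never appears in any round.

red(tweety)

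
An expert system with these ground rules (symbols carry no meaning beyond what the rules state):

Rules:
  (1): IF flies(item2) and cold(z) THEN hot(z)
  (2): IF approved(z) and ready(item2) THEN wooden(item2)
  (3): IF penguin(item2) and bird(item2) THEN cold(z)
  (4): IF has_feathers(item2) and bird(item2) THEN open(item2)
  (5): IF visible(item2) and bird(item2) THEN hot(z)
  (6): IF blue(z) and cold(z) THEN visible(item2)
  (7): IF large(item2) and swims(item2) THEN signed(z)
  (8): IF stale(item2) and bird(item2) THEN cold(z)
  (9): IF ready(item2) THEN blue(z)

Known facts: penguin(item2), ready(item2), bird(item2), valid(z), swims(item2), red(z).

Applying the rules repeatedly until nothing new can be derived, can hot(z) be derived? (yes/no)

[1] (3) [IF penguin(item2) and bird(item2) THEN cold(z)]; (9) [IF ready(item2) THEN blue(z)]. ⇒ new: cold(z), blue(z).
[2] (6) [IF blue(z) and cold(z) THEN visible(item2)]. ⇒ new: visible(item2).
[3] (5) [IF visible(item2) and bird(item2) THEN hot(z)]. ⇒ new: hot(z).
hot(z) appears in round 3, so it is derivable.

yes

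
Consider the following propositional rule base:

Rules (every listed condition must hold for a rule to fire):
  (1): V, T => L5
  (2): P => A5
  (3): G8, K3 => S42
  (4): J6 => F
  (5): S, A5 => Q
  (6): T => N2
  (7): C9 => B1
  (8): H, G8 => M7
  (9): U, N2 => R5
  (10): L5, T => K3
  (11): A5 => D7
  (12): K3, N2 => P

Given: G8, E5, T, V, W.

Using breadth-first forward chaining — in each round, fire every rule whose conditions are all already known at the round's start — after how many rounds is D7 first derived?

[1] (1) [V, T => L5]; (6) [T => N2]. ⇒ new: L5, N2.
[2] (10) [L5, T => K3]. ⇒ new: K3.
[3] (3) [G8, K3 => S42]; (12) [K3, N2 => P]. ⇒ new: S42, P.
[4] (2) [P => A5]. ⇒ new: A5.
[5] (11) [A5 => D7]. ⇒ new: D7.
D7 first appears in round 5.

5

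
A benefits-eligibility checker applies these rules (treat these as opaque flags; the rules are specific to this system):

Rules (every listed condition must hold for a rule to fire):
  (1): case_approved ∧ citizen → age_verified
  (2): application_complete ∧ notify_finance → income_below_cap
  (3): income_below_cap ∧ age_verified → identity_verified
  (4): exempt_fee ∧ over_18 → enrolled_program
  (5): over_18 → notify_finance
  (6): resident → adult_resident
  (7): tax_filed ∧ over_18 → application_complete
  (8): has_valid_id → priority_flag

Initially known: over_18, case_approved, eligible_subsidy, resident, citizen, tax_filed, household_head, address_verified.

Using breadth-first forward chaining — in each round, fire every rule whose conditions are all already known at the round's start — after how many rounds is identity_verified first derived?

3

[1] (1) [case_approved ∧ citizen → age_verified]; (5) [over_18 → notify_finance]; (6) [resident → adult_resident]; (7) [tax_filed ∧ over_18 → application_complete]. ⇒ new: age_verified, notify_finance, adult_resident, application_complete.
[2] (2) [application_complete ∧ notify_finance → income_below_cap]. ⇒ new: income_below_cap.
[3] (3) [income_below_cap ∧ age_verified → identity_verified]. ⇒ new: identity_verified.
identity_verified first appears in round 3.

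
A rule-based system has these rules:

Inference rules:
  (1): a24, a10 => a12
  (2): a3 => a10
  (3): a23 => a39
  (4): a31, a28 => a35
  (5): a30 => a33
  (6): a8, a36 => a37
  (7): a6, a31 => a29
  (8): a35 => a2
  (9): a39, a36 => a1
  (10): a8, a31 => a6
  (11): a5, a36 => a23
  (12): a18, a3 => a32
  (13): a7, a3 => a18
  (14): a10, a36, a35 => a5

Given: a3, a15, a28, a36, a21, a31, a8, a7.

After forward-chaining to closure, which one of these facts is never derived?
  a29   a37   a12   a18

[1] (2) [a3 => a10]; (4) [a31, a28 => a35]; (6) [a8, a36 => a37]; (10) [a8, a31 => a6]; (13) [a7, a3 => a18]. ⇒ new: a10, a35, a37, a6, a18.
[2] (7) [a6, a31 => a29]; (8) [a35 => a2]; (12) [a18, a3 => a32]; (14) [a10, a36, a35 => a5]. ⇒ new: a29, a2, a32, a5.
[3] (11) [a5, a36 => a23]. ⇒ new: a23.
[4] (3) [a23 => a39]. ⇒ new: a39.
[5] (9) [a39, a36 => a1]. ⇒ new: a1.
Derived: a37 (round 1), a18 (round 1), a29 (round 2). a12 never appears in any round.

a12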